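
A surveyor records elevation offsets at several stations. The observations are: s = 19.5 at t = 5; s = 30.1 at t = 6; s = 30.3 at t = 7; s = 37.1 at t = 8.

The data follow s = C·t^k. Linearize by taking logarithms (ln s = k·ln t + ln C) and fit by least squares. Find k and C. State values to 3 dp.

k = 1.257, C = 2.764

Let Y = ln s. Fitting Y = k·ln t + ln C by least squares:
XᵀX = [[13.9113, 7.4265]; [7.4265, 4]], rhs = [25.0329, 13.3997]ᵀ  (here Σln t = 7.4265, Σ(ln t)² = 13.9113, Σln s = 13.3997, Σln t·ln s = 25.0329).
Δ = 13.9113·4 − (7.4265)² = 0.4917; k = (25.0329·4 − 7.4265·13.3997)/0.4917 = 1.25675, ln C = (13.9113·13.3997 − 7.4265·25.0329)/0.4917 = 1.01660, so C = exp(1.01660) = 2.76378.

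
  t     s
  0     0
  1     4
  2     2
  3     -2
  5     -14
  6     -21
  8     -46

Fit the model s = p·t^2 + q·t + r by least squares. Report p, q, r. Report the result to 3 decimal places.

p = -1.023, q = 2.303, r = 1.083

Sums needed: Σt^2·t^2 = 6115, Σt^2·t = 889, Σt^2 = 139, Σt·t = 139, Σt = 25, Σ1 = 7.
For Xᵀs: Σt^2·s = -4056, Σt·s = -562, Σs = -77.
Normal equations: [[6115, 889, 139]; [889, 139, 25]; [139, 25, 7]]·[p, q, r]ᵀ = [-4056, -562, -77]ᵀ.
Solving the 3×3 system (Gaussian elimination) gives p = -45/44, q = 76/33, r = 13/12.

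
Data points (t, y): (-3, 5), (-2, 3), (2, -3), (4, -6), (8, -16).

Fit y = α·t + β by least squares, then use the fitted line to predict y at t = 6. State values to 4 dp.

ŷ = -11.1139

XᵀX·[α, β]ᵀ = Xᵀy reads: 97·α + 9·β = -179;  9·α + 5·β = -17.
(Σt·t = 97, Σt = 9, Σ1 = 5, Σt·y = -179, Σy = -17.)
Determinant 97·5 − 9² = 404.
α = ((-179)·5 − 9·(-17))/404 = -371/202; β = (97·(-17) − 9·(-179))/404 = -19/202.
At t = 6: ŷ = (-371/202)·(6) + (-19/202)·(1) = -2245/202.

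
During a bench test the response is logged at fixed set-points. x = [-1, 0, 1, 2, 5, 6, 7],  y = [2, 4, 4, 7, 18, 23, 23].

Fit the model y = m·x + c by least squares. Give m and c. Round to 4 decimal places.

m = 2.9490, c = 3.1456

Compute the Gram sums: Σx·x = 116, Σx = 20, Σ1 = 7.
For Aᵀy: Σx·y = 405, Σy = 81.
Eliminating c: 7·(row 1) − 20·(row 2) gives 412·m = 7·405 − 20·81 = 1215, so m = 1215/412.
Then c = (81 − 20·(1215/412))/7 = 324/103.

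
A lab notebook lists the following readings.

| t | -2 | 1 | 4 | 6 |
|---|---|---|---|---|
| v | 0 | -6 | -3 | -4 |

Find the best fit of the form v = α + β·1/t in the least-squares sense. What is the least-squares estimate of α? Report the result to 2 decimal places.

MᵀM·[α, β]ᵀ = Mᵀv reads: 4·α + (11/12)·β = -13;  (11/12)·α + (193/144)·β = -89/12.
(Σ1 = 4, Σ1/t = 11/12, Σ1/t·1/t = 193/144, Σv = -13, Σ1/t·v = -89/12.)
Eliminating β: (193/144)·(row 1) − (11/12)·(row 2) gives (217/48)·α = (193/144)·(-13) − (11/12)·(-89/12) = -85/8, so α = -510/217.
Then β = ((-89/12) − (11/12)·(-510/217))/(193/144) = -852/217.

α = -2.35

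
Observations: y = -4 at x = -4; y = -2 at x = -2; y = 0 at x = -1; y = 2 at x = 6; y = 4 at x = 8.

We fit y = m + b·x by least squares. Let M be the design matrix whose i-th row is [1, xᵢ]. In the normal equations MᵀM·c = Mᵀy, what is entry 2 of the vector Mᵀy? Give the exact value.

Entry 2 ↔ basis x, so (Mᵀy)_{2} = Σᵢ (x)·yᵢ = (-4)·(-4) + (-2)·(-2) + (-1)·(0) + (6)·(2) + (8)·(4) = 64.

64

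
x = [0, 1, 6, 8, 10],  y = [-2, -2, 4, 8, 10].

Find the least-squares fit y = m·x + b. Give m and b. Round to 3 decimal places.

Sums needed: Σx·x = 201, Σx = 25, Σ1 = 5.
Moment sums: Σx·y = 186, Σy = 18.
Determinant 201·5 − 25² = 380.
m = (186·5 − 25·18)/380 = 24/19; b = (201·18 − 25·186)/380 = -258/95.

m = 1.263, b = -2.716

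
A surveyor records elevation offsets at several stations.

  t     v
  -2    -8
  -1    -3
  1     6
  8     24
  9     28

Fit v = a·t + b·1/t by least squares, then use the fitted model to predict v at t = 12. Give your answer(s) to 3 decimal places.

Setting ∂/∂a … = 0 gives: 151·a + 5·b = 469;  5·a + (11809/5184)·b = 172/9.
Eliminating b: (11809/5184)·(row 1) − 5·(row 2) gives (1653559/5184)·a = (11809/5184)·469 − 5·(172/9) = 5043061/5184, so a = 5043061/1653559.
Then b = ((172/9) − 5·(5043061/1653559))/(11809/5184) = 2803392/1653559.
At t = 12: v̂ = (5043061/1653559)·(12) + (2803392/1653559)·(1/12) = 60750348/1653559.

v̂ = 36.739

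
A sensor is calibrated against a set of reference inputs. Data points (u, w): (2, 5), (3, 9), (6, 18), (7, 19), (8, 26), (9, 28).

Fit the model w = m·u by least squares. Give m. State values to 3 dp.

Forming MᵀM = [[243]] and Mᵀw = [738]ᵀ gives MᵀM·[m]ᵀ = Mᵀw.
Hence m = 738 / 243 ≈ 3.03704.

m = 3.037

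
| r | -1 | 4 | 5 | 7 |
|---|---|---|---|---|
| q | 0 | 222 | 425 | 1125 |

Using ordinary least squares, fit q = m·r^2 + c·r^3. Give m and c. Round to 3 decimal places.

With design matrix X, XᵀX = [[3283, 20955]; [20955, 137371]] and Xᵀq = [69302, 453208]ᵀ.
Eliminating c: 137371·(row 1) − 20955·(row 2) gives 11876968·m = 137371·69302 − 20955·453208 = 23111402, so m = 11555701/5938484.
Then c = (453208 − 20955·(11555701/5938484))/137371 = 17829227/5938484.

m = 1.946, c = 3.002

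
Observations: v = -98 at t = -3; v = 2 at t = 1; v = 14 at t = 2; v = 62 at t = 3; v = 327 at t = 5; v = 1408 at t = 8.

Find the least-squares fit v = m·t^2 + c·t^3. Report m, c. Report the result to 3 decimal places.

m = -1.929, c = 2.992

XᵀX·[m, c]ᵀ = Xᵀv reads: 4900·m + 35926·c = 98021;  35926·m + 279292·c = 766205.
(Σt^2·t^2 = 4900, Σt^2·t^3 = 35926, Σt^3·t^3 = 279292, Σt^2·v = 98021, Σt^3·v = 766205.)
Determinant 4900·279292 − 35926² = 77853324.
m = (98021·279292 − 35926·766205)/77853324 = -25033283/12975554; c = (4900·766205 − 35926·98021)/77853324 = 38817009/12975554.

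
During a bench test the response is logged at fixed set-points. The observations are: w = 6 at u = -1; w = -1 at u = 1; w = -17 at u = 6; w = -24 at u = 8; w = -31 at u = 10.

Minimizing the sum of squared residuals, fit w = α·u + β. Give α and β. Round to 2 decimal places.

α = -3.33, β = 2.60

Forming AᵀA = [[202, 24]; [24, 5]] and Aᵀw = [-611, -67]ᵀ gives AᵀA·[α, β]ᵀ = Aᵀw.
det = 202·5 − 24² = 434.
α = ((-611)·5 − 24·(-67))/434 = -1447/434; β = (202·(-67) − 24·(-611))/434 = 565/217.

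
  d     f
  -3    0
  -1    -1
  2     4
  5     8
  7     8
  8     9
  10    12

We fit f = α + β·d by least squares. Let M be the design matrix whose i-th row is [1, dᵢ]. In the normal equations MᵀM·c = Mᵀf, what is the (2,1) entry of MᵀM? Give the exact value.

Row 2 ↔ basis d, column 1 ↔ basis 1, so (MᵀM)_{2,1} = Σᵢ d = (-3)·(1) + (-1)·(1) + (2)·(1) + (5)·(1) + (7)·(1) + (8)·(1) + (10)·(1) = 28.

28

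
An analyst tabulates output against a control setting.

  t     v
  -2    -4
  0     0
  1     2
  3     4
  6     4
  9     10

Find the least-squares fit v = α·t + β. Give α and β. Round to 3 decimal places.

Forming AᵀA = [[131, 17]; [17, 6]] and Aᵀv = [136, 16]ᵀ gives AᵀA·[α, β]ᵀ = Aᵀv.
Eliminating β: 6·(row 1) − 17·(row 2) gives 497·α = 6·136 − 17·16 = 544, so α = 544/497.
Then β = (16 − 17·(544/497))/6 = -216/497.

α = 1.095, β = -0.435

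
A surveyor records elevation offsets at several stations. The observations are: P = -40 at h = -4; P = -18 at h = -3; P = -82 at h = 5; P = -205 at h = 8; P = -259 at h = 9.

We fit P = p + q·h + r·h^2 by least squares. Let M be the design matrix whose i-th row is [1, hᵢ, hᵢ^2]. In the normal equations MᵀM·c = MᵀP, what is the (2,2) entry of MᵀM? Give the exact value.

Row 2 ↔ basis h, column 2 ↔ basis h, so (MᵀM)_{2,2} = Σᵢ (h)·(h) = (-4)·(-4) + (-3)·(-3) + (5)·(5) + (8)·(8) + (9)·(9) = 195.

195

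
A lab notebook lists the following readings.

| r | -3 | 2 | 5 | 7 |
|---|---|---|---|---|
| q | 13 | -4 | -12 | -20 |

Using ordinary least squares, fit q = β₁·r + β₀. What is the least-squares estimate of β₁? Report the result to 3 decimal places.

β₁ = -3.238

Normal-equation sums: Σr·r = 87, Σr = 11, Σ1 = 4.
And Σr·q = -247, Σq = -23.
XᵀX·[β₁, β₀]ᵀ = Xᵀq becomes [[87, 11]; [11, 4]]·[β₁, β₀]ᵀ = [-247, -23]ᵀ.
Δ = 87·4 − 11² = 227.
β₁ = ((-247)·4 − 11·(-23))/227 = -735/227; β₀ = (87·(-23) − 11·(-247))/227 = 716/227.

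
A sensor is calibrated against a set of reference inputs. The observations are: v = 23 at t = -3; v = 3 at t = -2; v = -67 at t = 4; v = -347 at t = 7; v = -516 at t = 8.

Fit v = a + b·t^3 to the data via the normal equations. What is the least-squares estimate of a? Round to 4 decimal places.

a = -4.0557

Setting ∂/∂a … = 0 gives: 5·a + 884·b = -904;  884·a + 384682·b = -388146.
det = 5·384682 − 884² = 1141954.
a = ((-904)·384682 − 884·(-388146))/1141954 = -2315732/570977; b = (5·(-388146) − 884·(-904))/1141954 = -570797/570977.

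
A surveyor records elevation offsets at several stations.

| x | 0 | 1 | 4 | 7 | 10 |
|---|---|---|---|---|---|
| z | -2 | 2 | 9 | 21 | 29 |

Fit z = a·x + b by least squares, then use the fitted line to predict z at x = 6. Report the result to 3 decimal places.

Setting ∂/∂a … = 0 gives: 166·a + 22·b = 475;  22·a + 5·b = 59.
(Σx·x = 166, Σx = 22, Σ1 = 5, Σx·z = 475, Σz = 59.)
det = 166·5 − 22² = 346.
a = (475·5 − 22·59)/346 = 1077/346; b = (166·59 − 22·475)/346 = -328/173.
At x = 6: ẑ = (1077/346)·(6) + (-328/173)·(1) = 2903/173.

ẑ = 16.780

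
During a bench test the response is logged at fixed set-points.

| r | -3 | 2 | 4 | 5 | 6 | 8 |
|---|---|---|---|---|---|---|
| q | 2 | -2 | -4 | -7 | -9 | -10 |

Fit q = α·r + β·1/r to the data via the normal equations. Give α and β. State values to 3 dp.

Sums needed: Σr·r = 154, Σr·1/r = 6, Σ1/r·1/r = 7301/14400.
Right-hand side: Σr·q = -195, Σ1/r·q = -409/60.
Normal equations: [[154, 6]; [6, 7301/14400]]·[α, β]ᵀ = [-195, -409/60]ᵀ.
Determinant 154·(7301/14400) − 6² = 302977/7200.
α = ((-195)·(7301/14400) − 6·(-409/60))/(302977/7200) = -834735/605954; β = (154·(-409/60) − 6·(-195))/(302977/7200) = 865680/302977.

α = -1.378, β = 2.857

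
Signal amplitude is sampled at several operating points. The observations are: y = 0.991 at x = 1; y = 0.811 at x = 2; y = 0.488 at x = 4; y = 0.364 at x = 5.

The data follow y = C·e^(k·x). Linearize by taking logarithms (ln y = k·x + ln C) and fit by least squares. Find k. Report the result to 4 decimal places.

Let Y = ln y. Fitting Y = k·x + ln C by least squares:
Sums: Σx = 12.0000, Σ(x)² = 46.0000, Σln y = -1.9466, Σx·ln y = -8.3508.
Normal system: [[46.0000, 12.0000]; [12.0000, 4]]·[k, ln C]ᵀ = [-8.3508, -1.9466]ᵀ.
Δ = 46.0000·4 − (12.0000)² = 40.0000; k = (-8.3508·4 − 12.0000·-1.9466)/40.0000 = -0.25111, ln C = (46.0000·-1.9466 − 12.0000·-8.3508)/40.0000 = 0.26668.

k = -0.2511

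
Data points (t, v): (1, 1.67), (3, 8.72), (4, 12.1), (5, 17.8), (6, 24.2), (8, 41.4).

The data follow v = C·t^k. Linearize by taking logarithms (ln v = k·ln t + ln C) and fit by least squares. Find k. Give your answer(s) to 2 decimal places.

Linearized form: ln v = k·ln t + ln C. From the 6 transformed points,
Σln t = 7.9655, Σ(ln t)² = 13.2535, Σln v = 14.9605, Σln t·ln v = 23.9209.
Normal system: [[13.2535, 7.9655]; [7.9655, 6]]·[k, ln C]ᵀ = [23.9209, 14.9605]ᵀ.
Slope k = (n·Σln t·ln v − Σln t·Σln v)/(n·Σ(ln t)² − (Σln t)²) = (6·23.9209 − 7.9655·14.9605)/16.0713 = 1.51556; ln C = (Σln v − k·Σln t)/n = 0.48136.

k = 1.52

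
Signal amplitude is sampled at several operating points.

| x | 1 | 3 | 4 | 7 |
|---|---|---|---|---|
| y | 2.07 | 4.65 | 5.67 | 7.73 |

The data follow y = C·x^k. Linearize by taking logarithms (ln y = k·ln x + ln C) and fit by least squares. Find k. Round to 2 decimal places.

k = 0.69

Linearized form: ln y = k·ln x + ln C. From the 4 transformed points,
Σln x = 4.4308, Σ(ln x)² = 6.9153, Σln y = 6.0447, Σln x·ln y = 8.0735.
Equations: 6.9153·k + 4.4308·ln C = 8.0735;  4.4308·k + 4·ln C = 6.0447.
Solving (det = 8.0292): k = 0.68637, ln C = 0.75088.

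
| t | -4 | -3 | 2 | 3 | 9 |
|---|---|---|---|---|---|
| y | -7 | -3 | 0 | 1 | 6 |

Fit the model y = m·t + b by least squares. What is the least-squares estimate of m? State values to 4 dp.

From the data, Σt·t = 119, Σt = 7, Σ1 = 5.
Moment sums: Σt·y = 94, Σy = -3.
So XᵀX·[m, b]ᵀ = Xᵀy: [[119, 7]; [7, 5]]·[m, b]ᵀ = [94, -3]ᵀ.
det = 119·5 − 7² = 546.
m = (94·5 − 7·(-3))/546 = 491/546; b = (119·(-3) − 7·94)/546 = -145/78.

m = 0.8993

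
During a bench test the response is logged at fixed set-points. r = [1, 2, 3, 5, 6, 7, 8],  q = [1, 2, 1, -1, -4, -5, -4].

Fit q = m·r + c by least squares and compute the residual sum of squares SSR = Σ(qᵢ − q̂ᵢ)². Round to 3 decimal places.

SSR = 6.849

The normal equations are: 188·m + 32·c = -88;  32·m + 7·c = -10.
det = 188·7 − 32² = 292.
m = ((-88)·7 − 32·(-10))/292 = -74/73; c = (188·(-10) − 32·(-88))/292 = 234/73.
Residuals: -87/73, 60/73, 61/73, 63/73, -82/73, -81/73, 66/73; SSR = 500/73.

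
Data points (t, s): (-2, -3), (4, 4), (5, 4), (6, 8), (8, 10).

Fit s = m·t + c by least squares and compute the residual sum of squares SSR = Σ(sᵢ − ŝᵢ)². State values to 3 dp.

SSR = 4.349

Normal-equation sums: Σt·t = 145, Σt = 21, Σ1 = 5.
And Σt·s = 170, Σs = 23.
Δ = 145·5 − 21² = 284.
m = (170·5 − 21·23)/284 = 367/284; c = (145·23 − 21·170)/284 = -235/284.
Residuals: 117/284, -97/284, -116/71, 305/284, 139/284; SSR = 1235/284.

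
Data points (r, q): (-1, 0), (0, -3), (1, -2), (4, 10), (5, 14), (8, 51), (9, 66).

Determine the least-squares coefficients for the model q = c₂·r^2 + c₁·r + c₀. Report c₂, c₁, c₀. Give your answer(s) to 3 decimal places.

c₂ = 0.984, c₁ = -1.259, c₀ = -2.321

Forming AᵀA = [[11540, 1430, 188]; [1430, 188, 26]; [188, 26, 7]] and Aᵀq = [9118, 1110, 136]ᵀ gives AᵀA·[c₂, c₁, c₀]ᵀ = Aᵀq.
Inverting the 3×3 Gram matrix, [c₂, c₁, c₀]ᵀ = [99949/101577, -127909/101577, -78586/33859]ᵀ.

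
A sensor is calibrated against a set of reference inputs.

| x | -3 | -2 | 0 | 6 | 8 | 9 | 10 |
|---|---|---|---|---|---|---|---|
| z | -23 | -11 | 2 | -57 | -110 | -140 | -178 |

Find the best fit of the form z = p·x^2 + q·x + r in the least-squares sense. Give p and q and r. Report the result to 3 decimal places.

Normal-equation sums: Σx^2·x^2 = 22050, Σx^2·x = 2422, Σx^2 = 294, Σx·x = 294, Σx = 28, Σ1 = 7.
For Mᵀz: Σx^2·z = -38483, Σx·z = -4171, Σz = -517.
MᵀM·[p, q, r]ᵀ = Mᵀz becomes [[22050, 2422, 294]; [2422, 294, 28]; [294, 28, 7]]·[p, q, r]ᵀ = [-38483, -4171, -517]ᵀ.
Solving the 3×3 system (Gaussian elimination) gives p = -15415/7616, q = 17531/7616, r = 7405/3808.

p = -2.024, q = 2.302, r = 1.945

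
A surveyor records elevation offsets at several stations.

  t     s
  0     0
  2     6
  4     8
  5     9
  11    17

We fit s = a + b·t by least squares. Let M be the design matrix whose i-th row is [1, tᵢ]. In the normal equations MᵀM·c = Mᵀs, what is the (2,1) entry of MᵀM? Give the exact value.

Row 2 ↔ basis t, column 1 ↔ basis 1, so (MᵀM)_{2,1} = Σᵢ t = (0)·(1) + (2)·(1) + (4)·(1) + (5)·(1) + (11)·(1) = 22.

22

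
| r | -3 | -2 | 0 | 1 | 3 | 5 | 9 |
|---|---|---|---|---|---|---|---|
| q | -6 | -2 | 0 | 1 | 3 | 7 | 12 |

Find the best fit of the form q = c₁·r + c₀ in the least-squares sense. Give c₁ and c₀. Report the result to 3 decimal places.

c₁ = 1.403, c₀ = -0.463

The normal equations are: 129·c₁ + 13·c₀ = 175;  13·c₁ + 7·c₀ = 15.
Determinant 129·7 − 13² = 734.
c₁ = (175·7 − 13·15)/734 = 515/367; c₀ = (129·15 − 13·175)/734 = -170/367.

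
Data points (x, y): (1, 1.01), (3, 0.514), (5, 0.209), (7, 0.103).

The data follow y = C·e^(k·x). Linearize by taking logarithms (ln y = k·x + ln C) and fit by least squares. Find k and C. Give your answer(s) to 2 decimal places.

With ln yᵢ as the transformed response and xᵢ as the regressor:
AᵀA = [[84.0000, 16.0000]; [16.0000, 4]], rhs = [-25.7249, -4.4940]ᵀ  (here Σx = 16.0000, Σ(x)² = 84.0000, Σln y = -4.4940, Σx·ln y = -25.7249).
Δ = 84.0000·4 − (16.0000)² = 80.0000; k = (-25.7249·4 − 16.0000·-4.4940)/80.0000 = -0.38744, ln C = (84.0000·-4.4940 − 16.0000·-25.7249)/80.0000 = 0.42626, so C = exp(0.42626) = 1.53151.

k = -0.39, C = 1.53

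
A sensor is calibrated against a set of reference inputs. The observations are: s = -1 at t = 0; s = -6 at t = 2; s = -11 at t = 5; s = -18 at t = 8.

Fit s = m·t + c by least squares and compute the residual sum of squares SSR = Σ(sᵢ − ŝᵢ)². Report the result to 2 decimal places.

Normal-equation sums: Σt·t = 93, Σt = 15, Σ1 = 4.
Moment sums: Σt·s = -211, Σs = -36.
AᵀA·[m, c]ᵀ = Aᵀs becomes [[93, 15]; [15, 4]]·[m, c]ᵀ = [-211, -36]ᵀ.
Determinant 93·4 − 15² = 147.
m = ((-211)·4 − 15·(-36))/147 = -304/147; c = (93·(-36) − 15·(-211))/147 = -61/49.
Residuals: 12/49, -13/21, 86/147, -31/147; SSR = 122/147.

SSR = 0.83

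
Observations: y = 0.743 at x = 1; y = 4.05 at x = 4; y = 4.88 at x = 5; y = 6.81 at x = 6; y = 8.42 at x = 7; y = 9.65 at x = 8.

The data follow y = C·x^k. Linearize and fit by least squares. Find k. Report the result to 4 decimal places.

Taking logs, ln y = k·ln x + ln C, so regress ln y on ln x.
Σln x = 8.8128, Σ(ln x)² = 15.8331, Σln y = 9.0028, Σln x·ln y = 16.7875.
Equations: 15.8331·k + 8.8128·ln C = 16.7875;  8.8128·k + 6·ln C = 9.0028.
Solving (det = 17.3327): k = 1.23380, ln C = -0.31176.

k = 1.2338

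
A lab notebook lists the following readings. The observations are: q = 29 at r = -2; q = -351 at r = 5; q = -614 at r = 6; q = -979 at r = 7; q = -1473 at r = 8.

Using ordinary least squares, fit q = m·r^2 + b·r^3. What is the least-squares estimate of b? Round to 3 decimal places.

Entries of XᵀX: Σr^2·r^2 = 8434, Σr^2·r^3 = 60444, Σr^3·r^3 = 442138.
And Σr^2·q = -173006, Σr^3·q = -1266704.
Normal equations: [[8434, 60444]; [60444, 442138]]·[m, b]ᵀ = [-173006, -1266704]ᵀ.
Determinant 8434·442138 − 60444² = 75514756.
m = ((-173006)·442138 − 60444·(-1266704))/75514756 = 18032437/18878689; b = (8434·(-1266704) − 60444·(-173006))/75514756 = -56551718/18878689.

b = -2.996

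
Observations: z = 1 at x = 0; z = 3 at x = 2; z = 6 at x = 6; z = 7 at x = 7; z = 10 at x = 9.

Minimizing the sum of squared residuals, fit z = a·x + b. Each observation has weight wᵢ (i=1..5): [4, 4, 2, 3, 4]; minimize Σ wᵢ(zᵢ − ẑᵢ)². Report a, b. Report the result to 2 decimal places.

a = 0.95, b = 0.93

From the data, Σwᵢ·x·x = 559, Σwᵢ·x = 77, Σwᵢ·1 = 17.
Moment sums: Σwᵢ·x·z = 603, Σwᵢ·z = 89.
Eliminating b: 17·(row 1) − 77·(row 2) gives 3574·a = 17·603 − 77·89 = 3398, so a = 1699/1787.
Then b = (89 − 77·(1699/1787))/17 = 1660/1787.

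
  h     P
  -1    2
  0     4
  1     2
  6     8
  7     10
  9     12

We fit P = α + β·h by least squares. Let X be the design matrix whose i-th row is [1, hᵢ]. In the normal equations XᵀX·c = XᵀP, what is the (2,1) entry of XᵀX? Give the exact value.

22

Row 2 ↔ basis h, column 1 ↔ basis 1, so (XᵀX)_{2,1} = Σᵢ h = (-1)·(1) + (0)·(1) + (1)·(1) + (6)·(1) + (7)·(1) + (9)·(1) = 22.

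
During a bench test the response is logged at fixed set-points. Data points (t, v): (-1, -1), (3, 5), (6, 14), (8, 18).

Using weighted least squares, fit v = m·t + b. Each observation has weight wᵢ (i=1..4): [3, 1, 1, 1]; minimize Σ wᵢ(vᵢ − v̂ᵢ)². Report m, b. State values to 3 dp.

m = 2.101, b = 0.765

Forming MᵀWM = [[112, 14]; [14, 6]] and MᵀWv = [246, 34]ᵀ gives MᵀWM·[m, b]ᵀ = MᵀWv.
Determinant 112·6 − 14² = 476.
m = (246·6 − 14·34)/476 = 250/119; b = (112·34 − 14·246)/476 = 13/17.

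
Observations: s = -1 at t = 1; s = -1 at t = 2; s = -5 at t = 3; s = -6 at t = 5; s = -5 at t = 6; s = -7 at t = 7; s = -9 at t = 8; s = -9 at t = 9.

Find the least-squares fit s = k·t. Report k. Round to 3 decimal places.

With design matrix M, MᵀM = [[269]] and Mᵀs = [-280]ᵀ.
k = (-280)/269 = -1.04089.

k = -1.041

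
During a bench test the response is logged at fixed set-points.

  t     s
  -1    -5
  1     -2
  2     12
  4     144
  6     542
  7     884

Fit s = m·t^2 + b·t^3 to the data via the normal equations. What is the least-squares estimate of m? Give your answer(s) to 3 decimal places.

m = -3.010

MᵀM·[m, b]ᵀ = Mᵀs reads: 3971·m + 25639·b = 65173;  25639·m + 168467·b = 429599.
(Σt^2·t^2 = 3971, Σt^2·t^3 = 25639, Σt^3·t^3 = 168467, Σt^2·s = 65173, Σt^3·s = 429599.)
det = 3971·168467 − 25639² = 11624136.
m = (65173·168467 − 25639·429599)/11624136 = -5831495/1937356; b = (3971·429599 − 25639·65173)/11624136 = 5827847/1937356.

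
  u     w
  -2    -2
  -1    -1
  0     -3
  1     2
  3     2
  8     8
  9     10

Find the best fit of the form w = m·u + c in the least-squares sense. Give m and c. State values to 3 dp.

Normal-equation sums: Σu·u = 160, Σu = 18, Σ1 = 7.
For Mᵀw: Σu·w = 167, Σw = 16.
det = 160·7 − 18² = 796.
m = (167·7 − 18·16)/796 = 881/796; c = (160·16 − 18·167)/796 = -223/398.

m = 1.107, c = -0.560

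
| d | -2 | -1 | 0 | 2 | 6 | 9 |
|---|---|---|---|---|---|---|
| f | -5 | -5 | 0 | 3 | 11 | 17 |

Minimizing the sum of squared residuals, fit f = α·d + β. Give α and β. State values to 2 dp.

Entries of MᵀM: Σd·d = 126, Σd = 14, Σ1 = 6.
Moment sums: Σd·f = 240, Σf = 21.
det = 126·6 − 14² = 560.
α = (240·6 − 14·21)/560 = 573/280; β = (126·21 − 14·240)/560 = -51/40.

α = 2.05, β = -1.28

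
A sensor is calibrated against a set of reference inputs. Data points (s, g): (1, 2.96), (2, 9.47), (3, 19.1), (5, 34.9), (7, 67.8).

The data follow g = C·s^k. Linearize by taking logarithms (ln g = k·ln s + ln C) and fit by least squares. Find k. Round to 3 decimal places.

k = 1.575

With ln gᵢ as the transformed response and ln sᵢ as the regressor:
Over the data: Σln s = 5.3471, Σ(ln s)² = 8.0643, Σln g = 14.0521, Σln s·ln g = 18.7214.
Normal system: [[8.0643, 5.3471]; [5.3471, 5]]·[k, ln C]ᵀ = [18.7214, 14.0521]ᵀ.
Slope k = (n·Σln s·ln g − Σln s·Σln g)/(n·Σ(ln s)² − (Σln s)²) = (5·18.7214 − 5.3471·14.0521)/11.7297 = 1.57456; ln C = (Σln g − k·Σln s)/n = 1.12654.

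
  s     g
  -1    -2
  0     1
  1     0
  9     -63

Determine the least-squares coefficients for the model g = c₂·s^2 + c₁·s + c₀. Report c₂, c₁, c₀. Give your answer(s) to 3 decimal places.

XᵀX·[c₂, c₁, c₀]ᵀ = Xᵀg reads: 6563·c₂ + 729·c₁ + 83·c₀ = -5105;  729·c₂ + 83·c₁ + 9·c₀ = -565;  83·c₂ + 9·c₁ + 4·c₀ = -64.
Solving the 3×3 system (Gaussian elimination) gives c₂ = -17439/19444, c₁ = 20245/19444, c₀ = 1301/4861.

c₂ = -0.897, c₁ = 1.041, c₀ = 0.268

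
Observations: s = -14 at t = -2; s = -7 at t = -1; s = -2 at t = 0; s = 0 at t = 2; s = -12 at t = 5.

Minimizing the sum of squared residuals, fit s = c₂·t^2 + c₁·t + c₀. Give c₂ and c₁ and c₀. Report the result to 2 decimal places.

c₂ = -1.10, c₁ = 3.54, c₀ = -2.38

Normal-equation sums: Σt^2·t^2 = 658, Σt^2·t = 124, Σt^2 = 34, Σt·t = 34, Σt = 4, Σ1 = 5.
For Aᵀs: Σt^2·s = -363, Σt·s = -25, Σs = -35.
Inverting the 3×3 Gram matrix, [c₂, c₁, c₀]ᵀ = [-941/858, 3041/858, -340/143]ᵀ.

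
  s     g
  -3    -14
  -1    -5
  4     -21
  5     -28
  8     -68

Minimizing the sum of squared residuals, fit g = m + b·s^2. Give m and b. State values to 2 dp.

m = -4.42, b = -0.99

Entries of AᵀA: Σ1 = 5, Σs^2 = 115, Σs^2·s^2 = 5059.
For Aᵀg: Σg = -136, Σs^2·g = -5519.
Normal equations: [[5, 115]; [115, 5059]]·[m, b]ᵀ = [-136, -5519]ᵀ.
Determinant 5·5059 − 115² = 12070.
m = ((-136)·5059 − 115·(-5519))/12070 = -53339/12070; b = (5·(-5519) − 115·(-136))/12070 = -2391/2414.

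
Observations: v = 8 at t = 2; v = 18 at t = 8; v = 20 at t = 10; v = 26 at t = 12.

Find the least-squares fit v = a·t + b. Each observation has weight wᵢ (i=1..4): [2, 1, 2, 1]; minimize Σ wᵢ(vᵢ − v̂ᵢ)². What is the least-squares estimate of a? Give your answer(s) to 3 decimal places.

Entries of MᵀWM: Σwᵢ·t·t = 416, Σwᵢ·t = 44, Σwᵢ·1 = 6.
For MᵀWv: Σwᵢ·t·v = 888, Σwᵢ·v = 100.
Normal equations: [[416, 44]; [44, 6]]·[a, b]ᵀ = [888, 100]ᵀ.
Eliminating b: 6·(row 1) − 44·(row 2) gives 560·a = 6·888 − 44·100 = 928, so a = 58/35.
Then b = (100 − 44·(58/35))/6 = 158/35.

a = 1.657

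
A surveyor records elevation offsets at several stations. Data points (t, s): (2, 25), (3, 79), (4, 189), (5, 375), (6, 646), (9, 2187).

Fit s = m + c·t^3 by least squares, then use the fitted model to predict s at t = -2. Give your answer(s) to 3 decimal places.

ŝ = -25.273

MᵀM·[m, c]ᵀ = Mᵀs reads: 6·m + 1169·c = 3501;  1169·m + 598611·c = 1795163.
Eliminating c: 598611·(row 1) − 1169·(row 2) gives 2225105·m = 598611·3501 − 1169·1795163 = -2808436, so m = -2808436/2225105.
Then c = (1795163 − 1169·(-2808436/2225105))/598611 = 6678309/2225105.
At t = -2: ŝ = (-2808436/2225105)·(1) + (6678309/2225105)·(-8) = -56234908/2225105.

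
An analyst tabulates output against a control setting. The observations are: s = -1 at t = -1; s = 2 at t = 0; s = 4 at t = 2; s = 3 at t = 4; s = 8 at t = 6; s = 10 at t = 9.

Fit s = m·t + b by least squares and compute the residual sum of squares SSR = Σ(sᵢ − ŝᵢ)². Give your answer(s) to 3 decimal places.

The normal system AᵀA·[m, b]ᵀ = Aᵀs is [[138, 20]; [20, 6]]·[m, b]ᵀ = [159, 26]ᵀ.
Determinant 138·6 − 20² = 428.
m = (159·6 − 20·26)/428 = 217/214; b = (138·26 − 20·159)/428 = 102/107.
Residuals: -201/214, 112/107, 109/107, -215/107, 103/107, -17/214; SSR = 1709/214.

SSR = 7.986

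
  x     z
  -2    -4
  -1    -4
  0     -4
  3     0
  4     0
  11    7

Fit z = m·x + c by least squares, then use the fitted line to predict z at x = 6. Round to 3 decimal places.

ẑ = 2.297

The normal system MᵀM·[m, c]ᵀ = Mᵀz is [[151, 15]; [15, 6]]·[m, c]ᵀ = [89, -5]ᵀ.
Δ = 151·6 − 15² = 681.
m = (89·6 − 15·(-5))/681 = 203/227; c = (151·(-5) − 15·89)/681 = -2090/681.
At x = 6: ẑ = (203/227)·(6) + (-2090/681)·(1) = 1564/681.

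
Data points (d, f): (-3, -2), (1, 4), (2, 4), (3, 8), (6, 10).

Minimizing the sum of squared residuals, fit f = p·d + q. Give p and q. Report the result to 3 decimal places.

p = 1.374, q = 2.327

Setting ∂/∂p … = 0 gives: 59·p + 9·q = 102;  9·p + 5·q = 24.
det = 59·5 − 9² = 214.
p = (102·5 − 9·24)/214 = 147/107; q = (59·24 − 9·102)/214 = 249/107.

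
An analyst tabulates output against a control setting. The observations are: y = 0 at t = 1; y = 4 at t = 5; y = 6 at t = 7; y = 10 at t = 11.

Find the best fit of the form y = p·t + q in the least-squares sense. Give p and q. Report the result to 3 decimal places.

p = 1.000, q = -1.000

Entries of MᵀM: Σt·t = 196, Σt = 24, Σ1 = 4.
Right-hand side: Σt·y = 172, Σy = 20.
Normal equations: [[196, 24]; [24, 4]]·[p, q]ᵀ = [172, 20]ᵀ.
Eliminating q: 4·(row 1) − 24·(row 2) gives 208·p = 4·172 − 24·20 = 208, so p = 1.
Then q = (20 − 24·1)/4 = -1.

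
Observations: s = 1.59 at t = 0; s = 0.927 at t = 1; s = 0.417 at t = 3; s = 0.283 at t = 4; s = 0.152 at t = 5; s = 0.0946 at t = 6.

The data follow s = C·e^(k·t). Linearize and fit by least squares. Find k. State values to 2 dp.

With ln sᵢ as the transformed response and tᵢ as the regressor:
Σt = 19.0000, Σ(t)² = 87.0000, Σln s = -5.9910, Σt·ln s = -31.3170.
Equations: 87.0000·k + 19.0000·ln C = -31.3170;  19.0000·k + 6·ln C = -5.9910.
Slope k = (n·Σt·ln s − Σt·Σln s)/(n·Σ(t)² − (Σt)²) = (6·-31.3170 − 19.0000·-5.9910)/161.0000 = -0.46008; ln C = (Σln s − k·Σt)/n = 0.45841.

k = -0.46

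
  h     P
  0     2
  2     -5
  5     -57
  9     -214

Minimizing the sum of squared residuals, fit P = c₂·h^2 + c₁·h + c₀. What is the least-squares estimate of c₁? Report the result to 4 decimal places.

AᵀA·[c₂, c₁, c₀]ᵀ = AᵀP reads: 7202·c₂ + 862·c₁ + 110·c₀ = -18779;  862·c₂ + 110·c₁ + 16·c₀ = -2221;  110·c₂ + 16·c₁ + 4·c₀ = -274.
(Σh^2·h^2 = 7202, Σh^2·h = 862, Σh^2 = 110, Σh·h = 110, Σh = 16, Σ1 = 4, Σh^2·P = -18779, Σh·P = -2221, ΣP = -274.)
Inverting the 3×3 Gram matrix, [c₂, c₁, c₀]ᵀ = [-7079/2343, 15281/4686, 1205/781]ᵀ.

c₁ = 3.2610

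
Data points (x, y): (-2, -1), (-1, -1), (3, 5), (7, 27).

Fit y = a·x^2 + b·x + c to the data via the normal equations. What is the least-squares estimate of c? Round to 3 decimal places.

Entries of AᵀA: Σx^2·x^2 = 2499, Σx^2·x = 361, Σx^2 = 63, Σx·x = 63, Σx = 7, Σ1 = 4.
Right-hand side: Σx^2·y = 1363, Σx·y = 207, Σy = 30.
Normal equations: [[2499, 361, 63]; [361, 63, 7]; [63, 7, 4]]·[a, b, c]ᵀ = [1363, 207, 30]ᵀ.
Solving the 3×3 system (Gaussian elimination) gives a = 1613/3398, b = 2375/3398, c = -2038/1699.

c = -1.200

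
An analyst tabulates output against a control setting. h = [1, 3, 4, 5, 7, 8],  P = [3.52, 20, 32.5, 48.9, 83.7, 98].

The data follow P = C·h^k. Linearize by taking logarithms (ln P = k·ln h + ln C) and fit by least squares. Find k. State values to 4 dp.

k = 1.6183

Linearized form: ln P = k·ln h + ln C. From the 6 transformed points,
XᵀX = [[13.8297, 8.1197]; [8.1197, 6]], rhs = [32.5267, 20.6374]ᵀ  (here Σln h = 8.1197, Σ(ln h)² = 13.8297, Σln P = 20.6374, Σln h·ln P = 32.5267).
Δ = 13.8297·6 − (8.1197)² = 17.0487; k = (32.5267·6 − 8.1197·20.6374)/17.0487 = 1.61835, ln C = (13.8297·20.6374 − 8.1197·32.5267)/17.0487 = 1.24949.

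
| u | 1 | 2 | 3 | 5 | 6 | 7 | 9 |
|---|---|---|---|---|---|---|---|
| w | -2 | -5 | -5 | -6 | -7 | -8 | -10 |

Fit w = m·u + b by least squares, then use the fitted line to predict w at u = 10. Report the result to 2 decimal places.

Sums needed: Σu·u = 205, Σu = 33, Σ1 = 7.
For Mᵀw: Σu·w = -245, Σw = -43.
Normal equations: [[205, 33]; [33, 7]]·[m, b]ᵀ = [-245, -43]ᵀ.
det = 205·7 − 33² = 346.
m = ((-245)·7 − 33·(-43))/346 = -148/173; b = (205·(-43) − 33·(-245))/346 = -365/173.
At u = 10: ŵ = (-148/173)·(10) + (-365/173)·(1) = -1845/173.

ŵ = -10.66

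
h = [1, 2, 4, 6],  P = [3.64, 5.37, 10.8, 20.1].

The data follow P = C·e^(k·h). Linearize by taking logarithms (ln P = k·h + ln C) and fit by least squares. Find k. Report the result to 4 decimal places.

Taking logs, ln P = k·h + ln C, so regress ln P on h.
Σh = 13.0000, Σ(h)² = 57.0000, Σln P = 8.3531, Σh·ln P = 32.1761.
Equations: 57.0000·k + 13.0000·ln C = 32.1761;  13.0000·k + 4·ln C = 8.3531.
Slope k = (n·Σh·ln P − Σh·Σln P)/(n·Σ(h)² − (Σh)²) = (4·32.1761 − 13.0000·8.3531)/59.0000 = 0.34092; ln C = (Σln P − k·Σh)/n = 0.98026.

k = 0.3409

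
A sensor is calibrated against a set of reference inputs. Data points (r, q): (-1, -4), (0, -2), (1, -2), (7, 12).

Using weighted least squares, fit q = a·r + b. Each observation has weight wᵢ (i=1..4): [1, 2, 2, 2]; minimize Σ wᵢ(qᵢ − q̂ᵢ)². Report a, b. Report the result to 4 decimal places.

Sums needed: Σwᵢ·r·r = 101, Σwᵢ·r = 15, Σwᵢ·1 = 7.
And Σwᵢ·r·q = 168, Σwᵢ·q = 12.
So MᵀWM·[a, b]ᵀ = MᵀWq: [[101, 15]; [15, 7]]·[a, b]ᵀ = [168, 12]ᵀ.
det = 101·7 − 15² = 482.
a = (168·7 − 15·12)/482 = 498/241; b = (101·12 − 15·168)/482 = -654/241.

a = 2.0664, b = -2.7137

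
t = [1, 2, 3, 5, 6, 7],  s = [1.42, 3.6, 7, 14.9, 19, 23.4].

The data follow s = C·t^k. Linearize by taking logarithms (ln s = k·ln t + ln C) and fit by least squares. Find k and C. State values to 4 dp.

Taking logs, ln s = k·ln t + ln C, so regress ln s on ln t.
AᵀA = [[11.2747, 7.1389]; [7.1389, 6]], rhs = [18.7840, 12.3760]ᵀ  (here Σln t = 7.1389, Σ(ln t)² = 11.2747, Σln s = 12.3760, Σln t·ln s = 18.7840).
Slope k = (n·Σln t·ln s − Σln t·Σln s)/(n·Σ(ln t)² − (Σln t)²) = (6·18.7840 − 7.1389·12.3760)/16.6845 = 1.45963; ln C = (Σln s − k·Σln t)/n = 0.32599, so C = exp(0.32599) = 1.38540.

k = 1.4596, C = 1.3854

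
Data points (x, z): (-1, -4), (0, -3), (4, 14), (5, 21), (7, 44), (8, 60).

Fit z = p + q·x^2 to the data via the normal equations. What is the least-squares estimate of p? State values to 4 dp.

p = -3.4978

The normal equations are: 6·p + 155·q = 132;  155·p + 7379·q = 6741.
Determinant 6·7379 − 155² = 20249.
p = (132·7379 − 155·6741)/20249 = -70827/20249; q = (6·6741 − 155·132)/20249 = 19986/20249.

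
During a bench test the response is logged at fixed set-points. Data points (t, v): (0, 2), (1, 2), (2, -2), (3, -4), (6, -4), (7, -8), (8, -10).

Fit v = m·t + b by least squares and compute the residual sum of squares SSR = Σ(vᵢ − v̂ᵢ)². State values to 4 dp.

Compute the Gram sums: Σt·t = 163, Σt = 27, Σ1 = 7.
And Σt·v = -174, Σv = -24.
AᵀA·[m, b]ᵀ = Aᵀv becomes [[163, 27]; [27, 7]]·[m, b]ᵀ = [-174, -24]ᵀ.
Δ = 163·7 − 27² = 412.
m = ((-174)·7 − 27·(-24))/412 = -285/206; b = (163·(-24) − 27·(-174))/412 = 393/206.
Residuals: 19/206, 152/103, -235/206, -181/103, 493/206, -23/103, -173/206; SSR = 1345/103.

SSR = 13.0583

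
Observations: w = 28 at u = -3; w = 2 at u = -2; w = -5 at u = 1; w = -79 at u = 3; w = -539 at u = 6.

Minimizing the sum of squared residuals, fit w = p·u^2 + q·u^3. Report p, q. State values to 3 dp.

p = -2.942, q = -2.004

The normal system XᵀX·[p, q]ᵀ = Xᵀw is [[1475, 7745]; [7745, 48179]]·[p, q]ᵀ = [-19860, -119334]ᵀ.
Eliminating q: 48179·(row 1) − 7745·(row 2) gives 11079000·p = 48179·(-19860) − 7745·(-119334) = -32593110, so p = -1086437/369300.
Then q = ((-119334) − 7745·(-1086437/369300))/48179 = -148013/73860.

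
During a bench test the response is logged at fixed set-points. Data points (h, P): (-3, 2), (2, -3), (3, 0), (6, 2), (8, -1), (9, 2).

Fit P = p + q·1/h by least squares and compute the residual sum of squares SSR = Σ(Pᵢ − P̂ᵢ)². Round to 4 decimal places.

SSR = 10.7515

The normal equations are: 6·p + (65/72)·q = 2;  (65/72)·p + (2737/5184)·q = -125/72.
(Σ1 = 6, Σ1/h = 65/72, Σ1/h·1/h = 2737/5184, ΣP = 2, Σ1/h·P = -125/72.)
Δ = 6·(2737/5184) − (65/72)² = 12197/5184.
p = (2·(2737/5184) − (65/72)·(-125/72))/(12197/5184) = 13599/12197; q = (6·(-125/72) − (65/72)·2)/(12197/5184) = -63360/12197.
Residuals: -10325/12197, -18510/12197, 7521/12197, 21355/12197, -17876/12197, 17835/12197; SSR = 131136/12197.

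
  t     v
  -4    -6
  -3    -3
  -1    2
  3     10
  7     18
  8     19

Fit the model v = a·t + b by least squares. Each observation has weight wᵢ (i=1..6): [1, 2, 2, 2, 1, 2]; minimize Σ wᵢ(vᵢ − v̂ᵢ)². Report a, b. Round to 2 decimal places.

Normal-equation sums: Σwᵢ·t·t = 231, Σwᵢ·t = 17, Σwᵢ·1 = 10.
And Σwᵢ·t·v = 528, Σwᵢ·v = 68.
Determinant 231·10 − 17² = 2021.
a = (528·10 − 17·68)/2021 = 4124/2021; b = (231·68 − 17·528)/2021 = 6732/2021.

a = 2.04, b = 3.33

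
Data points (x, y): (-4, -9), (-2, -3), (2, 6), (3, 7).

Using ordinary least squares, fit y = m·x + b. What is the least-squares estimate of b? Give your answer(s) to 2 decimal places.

b = 0.82

Sums needed: Σx·x = 33, Σx = -1, Σ1 = 4.
And Σx·y = 75, Σy = 1.
Normal equations: [[33, -1]; [-1, 4]]·[m, b]ᵀ = [75, 1]ᵀ.
Determinant 33·4 − (-1)² = 131.
m = (75·4 − (-1)·1)/131 = 301/131; b = (33·1 − (-1)·75)/131 = 108/131.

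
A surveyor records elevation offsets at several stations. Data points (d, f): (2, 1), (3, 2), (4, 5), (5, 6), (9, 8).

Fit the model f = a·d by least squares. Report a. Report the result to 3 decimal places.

a = 0.963

Forming MᵀM = [[135]] and Mᵀf = [130]ᵀ gives MᵀM·[a]ᵀ = Mᵀf.
a = 130/135 = 0.962963.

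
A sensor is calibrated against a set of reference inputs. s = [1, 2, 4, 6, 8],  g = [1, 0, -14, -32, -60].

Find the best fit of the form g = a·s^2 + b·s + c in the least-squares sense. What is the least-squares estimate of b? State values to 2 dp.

With design matrix A, AᵀA = [[5665, 801, 121]; [801, 121, 21]; [121, 21, 5]] and Aᵀg = [-5215, -727, -105]ᵀ.
Solving the 3×3 system (Gaussian elimination) gives a = -2479/2522, b = 139/2522, c = 3223/1261.

b = 0.06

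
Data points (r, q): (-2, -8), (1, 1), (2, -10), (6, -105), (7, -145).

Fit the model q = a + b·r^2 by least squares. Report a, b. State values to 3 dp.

Entries of XᵀX: Σ1 = 5, Σr^2 = 94, Σr^2·r^2 = 3730.
For Xᵀq: Σq = -267, Σr^2·q = -10956.
So XᵀX·[a, b]ᵀ = Xᵀq: [[5, 94]; [94, 3730]]·[a, b]ᵀ = [-267, -10956]ᵀ.
Determinant 5·3730 − 94² = 9814.
a = ((-267)·3730 − 94·(-10956))/9814 = 16977/4907; b = (5·(-10956) − 94·(-267))/9814 = -14841/4907.

a = 3.460, b = -3.024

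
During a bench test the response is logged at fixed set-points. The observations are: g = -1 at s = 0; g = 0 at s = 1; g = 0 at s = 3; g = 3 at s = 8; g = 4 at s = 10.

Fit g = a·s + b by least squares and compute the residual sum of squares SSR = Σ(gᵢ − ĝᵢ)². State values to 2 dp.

SSR = 0.49

Forming MᵀM = [[174, 22]; [22, 5]] and Mᵀg = [64, 6]ᵀ gives MᵀM·[a, b]ᵀ = Mᵀg.
Determinant 174·5 − 22² = 386.
a = (64·5 − 22·6)/386 = 94/193; b = (174·6 − 22·64)/386 = -182/193.
Residuals: -11/193, 88/193, -100/193, 9/193, 14/193; SSR = 94/193.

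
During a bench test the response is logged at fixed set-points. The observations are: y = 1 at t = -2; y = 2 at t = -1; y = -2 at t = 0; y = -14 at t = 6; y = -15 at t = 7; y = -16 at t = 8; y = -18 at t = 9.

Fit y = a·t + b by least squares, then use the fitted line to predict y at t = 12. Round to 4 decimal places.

AᵀA·[a, b]ᵀ = Aᵀy reads: 235·a + 27·b = -483;  27·a + 7·b = -62.
(Σt·t = 235, Σt = 27, Σ1 = 7, Σt·y = -483, Σy = -62.)
Eliminating b: 7·(row 1) − 27·(row 2) gives 916·a = 7·(-483) − 27·(-62) = -1707, so a = -1707/916.
Then b = ((-62) − 27·(-1707/916))/7 = -1529/916.
At t = 12: ŷ = (-1707/916)·(12) + (-1529/916)·(1) = -22013/916.

ŷ = -24.0317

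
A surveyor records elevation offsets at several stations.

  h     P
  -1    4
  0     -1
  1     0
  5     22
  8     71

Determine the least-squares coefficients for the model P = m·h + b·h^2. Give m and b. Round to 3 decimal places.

m = -2.669, b = 1.439

Sums needed: Σh·h = 91, Σh·h^2 = 637, Σh^2·h^2 = 4723.
Right-hand side: Σh·P = 674, Σh^2·P = 5098.
Determinant 91·4723 − 637² = 24024.
m = (674·4723 − 637·5098)/24024 = -16031/6006; b = (91·5098 − 637·674)/24024 = 95/66.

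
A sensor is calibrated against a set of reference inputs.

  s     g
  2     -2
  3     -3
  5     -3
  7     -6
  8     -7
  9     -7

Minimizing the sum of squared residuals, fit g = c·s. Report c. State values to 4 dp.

c = -0.8147

The normal equations are: 232·c = -189.
Hence c = -189 / 232 ≈ -0.814655.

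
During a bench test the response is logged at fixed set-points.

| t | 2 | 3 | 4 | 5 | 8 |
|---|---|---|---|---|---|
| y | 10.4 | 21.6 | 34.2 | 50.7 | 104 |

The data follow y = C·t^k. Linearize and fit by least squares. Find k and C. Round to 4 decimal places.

k = 1.6604, C = 3.3974

With ln yᵢ as the transformed response and ln tᵢ as the regressor:
XᵀX = [[10.5236, 6.8669]; [6.8669, 5]], rhs = [25.8719, 17.5170]ᵀ  (here Σln t = 6.8669, Σ(ln t)² = 10.5236, Σln y = 17.5170, Σln t·ln y = 25.8719).
Slope k = (n·Σln t·ln y − Σln t·Σln y)/(n·Σ(ln t)² − (Σln t)²) = (5·25.8719 − 6.8669·17.5170)/5.4631 = 1.66042; ln C = (Σln y − k·Σln t)/n = 1.22301, so C = exp(1.22301) = 3.39739.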